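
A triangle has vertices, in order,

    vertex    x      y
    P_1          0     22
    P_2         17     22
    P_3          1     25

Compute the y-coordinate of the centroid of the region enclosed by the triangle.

23

Apply the surveyor's formula. First the cross-terms c_i = x_i·y_{i+1} − x_{i+1}·y_i:
  -374, 403, 22  ⇒  2A = 51, A = 25.5.
Then Σ (y_i + y_{i+1})·c_i = 3519, so ȳ = 3519 / (6·25.5) = 23.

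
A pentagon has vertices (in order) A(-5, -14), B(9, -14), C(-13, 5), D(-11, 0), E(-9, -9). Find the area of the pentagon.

Σ = (196) + (-137) + (55) + (99) + (81) = 294
Area = |Σ|/2 = 147.

147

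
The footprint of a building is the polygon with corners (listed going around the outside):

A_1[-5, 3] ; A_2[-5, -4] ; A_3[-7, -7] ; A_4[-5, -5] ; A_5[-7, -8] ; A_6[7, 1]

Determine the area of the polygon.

Σ = (35) + (7) + (0) + (5) + (49) + (26) = 122
Area = |Σ|/2 = 61.

61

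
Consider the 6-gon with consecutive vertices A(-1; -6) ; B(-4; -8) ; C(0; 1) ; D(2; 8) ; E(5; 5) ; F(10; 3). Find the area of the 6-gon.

72

Apply Gauss's area formula: 2A = Σ (x_i·y_{i+1} − x_{i+1}·y_i), indices taken mod 6.
Σ = (-16) + (-4) + (-2) + (-30) + (-35) + (-57) = -144
Area = |Σ|/2 = 72.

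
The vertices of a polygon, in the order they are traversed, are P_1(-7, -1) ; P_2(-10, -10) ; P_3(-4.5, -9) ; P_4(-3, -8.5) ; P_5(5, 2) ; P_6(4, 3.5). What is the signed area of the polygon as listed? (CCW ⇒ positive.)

Apply the surveyor's formula: 2A = Σ (x_i·y_{i+1} − x_{i+1}·y_i), indices taken mod 6.
Σ = (60) + (45) + (11.25) + (36.5) + (9.5) + (20.5) = 182.75
Signed area = Σ/2 = 91.375 (positive ⇒ counter-clockwise traversal).

91.375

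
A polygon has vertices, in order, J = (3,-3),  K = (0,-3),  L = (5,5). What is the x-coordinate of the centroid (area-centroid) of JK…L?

8/3

Apply the shoelace (surveyor's) formula. First the cross-terms c_i = x_i·y_{i+1} − x_{i+1}·y_i:
  -9, 15, -30  ⇒  2A = -24, A = -12.
Then Σ (x_i + x_{i+1})·c_i = -192, so x̄ = -192 / (6·(-12)) = 8/3.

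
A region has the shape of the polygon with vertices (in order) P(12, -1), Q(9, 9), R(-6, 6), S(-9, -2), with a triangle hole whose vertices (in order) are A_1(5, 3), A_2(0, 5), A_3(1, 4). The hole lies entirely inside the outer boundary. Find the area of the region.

Outer boundary:
Apply Gauss's area formula: 2A = Σ (x_i·y_{i+1} − x_{i+1}·y_i), indices taken mod 4.
P→Q: (12)(9) − (9)(-1) = 117
Q→R: (9)(6) − (-6)(9) = 108
R→S: (-6)(-2) − (-9)(6) = 66
S→P: (-9)(-1) − (12)(-2) = 33
Σ = 324
Area = |Σ|/2 = 162.
Hole:
Apply the shoelace (surveyor's) formula: 2A = Σ (x_i·y_{i+1} − x_{i+1}·y_i), indices taken mod 3.
A_1→A_2: (5)(5) − (0)(3) = 25
A_2→A_3: (0)(4) − (1)(5) = -5
A_3→A_1: (1)(3) − (5)(4) = -17
Σ = 3
Area = |Σ|/2 = 1.5.
Net area = 162 − 1.5 = 160.5.

160.5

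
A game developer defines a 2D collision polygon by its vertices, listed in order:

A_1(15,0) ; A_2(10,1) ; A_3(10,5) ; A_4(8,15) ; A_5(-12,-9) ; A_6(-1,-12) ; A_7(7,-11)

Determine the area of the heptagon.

Apply the shoelace formula: 2A = Σ (x_i·y_{i+1} − x_{i+1}·y_i), indices taken mod 7.
Cross-terms: 15, 40, 110, 108, 135, 95, 165  ⇒  Σ = 668
Area = |Σ|/2 = 334.

334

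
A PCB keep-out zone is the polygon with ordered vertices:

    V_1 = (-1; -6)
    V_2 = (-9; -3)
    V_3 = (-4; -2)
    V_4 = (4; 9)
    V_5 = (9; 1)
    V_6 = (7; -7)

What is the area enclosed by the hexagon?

134.5

V_1→V_2: (-1)(-3) − (-9)(-6) = -51
V_2→V_3: (-9)(-2) − (-4)(-3) = 6
V_3→V_4: (-4)(9) − (4)(-2) = -28
V_4→V_5: (4)(1) − (9)(9) = -77
V_5→V_6: (9)(-7) − (7)(1) = -70
V_6→V_1: (7)(-6) − (-1)(-7) = -49
Σ = -269
Area = |Σ|/2 = 134.5.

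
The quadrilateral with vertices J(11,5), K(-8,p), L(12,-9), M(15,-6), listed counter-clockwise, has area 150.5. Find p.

The doubled signed area Σ (x_i y_{i+1} − x_{i+1} y_i) is linear in p.
With p=0 it equals 316; the coefficient of p is -1 (from the two edges through K).
So -1·p + 316 = 2·150.5 = 301 ⇒ p = 15.

15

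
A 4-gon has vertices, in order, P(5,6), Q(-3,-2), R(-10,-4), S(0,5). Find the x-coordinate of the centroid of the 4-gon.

-2.2

Apply Gauss's area formula. First the cross-terms c_i = x_i·y_{i+1} − x_{i+1}·y_i:
  8, -8, -50, -25  ⇒  2A = -75, A = -37.5.
Then Σ (x_i + x_{i+1})·c_i = 495, so x̄ = 495 / (6·(-37.5)) = -2.2.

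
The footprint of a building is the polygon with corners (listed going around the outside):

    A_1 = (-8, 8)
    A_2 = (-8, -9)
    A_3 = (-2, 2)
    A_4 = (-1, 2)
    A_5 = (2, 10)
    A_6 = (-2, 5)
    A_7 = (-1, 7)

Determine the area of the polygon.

77.5

Σ = (136) + (-34) + (-2) + (-14) + (30) + (-9) + (48) = 155
Area = |Σ|/2 = 77.5.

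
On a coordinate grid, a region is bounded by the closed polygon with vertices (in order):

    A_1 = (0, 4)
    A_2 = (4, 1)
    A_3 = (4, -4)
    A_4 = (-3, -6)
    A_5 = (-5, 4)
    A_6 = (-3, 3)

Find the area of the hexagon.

64.5

Apply the shoelace formula: 2A = Σ (x_i·y_{i+1} − x_{i+1}·y_i), indices taken mod 6.
Σ = (-16) + (-20) + (-36) + (-42) + (-3) + (-12) = -129
Area = |Σ|/2 = 64.5.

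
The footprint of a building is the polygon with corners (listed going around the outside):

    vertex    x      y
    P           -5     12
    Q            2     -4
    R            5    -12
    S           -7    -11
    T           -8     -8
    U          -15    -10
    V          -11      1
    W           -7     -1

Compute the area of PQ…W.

207.5

P→Q: (-5)(-4) − (2)(12) = -4
Q→R: (2)(-12) − (5)(-4) = -4
R→S: (5)(-11) − (-7)(-12) = -139
S→T: (-7)(-8) − (-8)(-11) = -32
T→U: (-8)(-10) − (-15)(-8) = -40
U→V: (-15)(1) − (-11)(-10) = -125
V→W: (-11)(-1) − (-7)(1) = 18
W→P: (-7)(12) − (-5)(-1) = -89
Σ = -415
Area = |Σ|/2 = 207.5.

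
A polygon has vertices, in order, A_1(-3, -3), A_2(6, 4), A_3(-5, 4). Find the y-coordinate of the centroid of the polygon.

Apply Gauss's area formula. First the cross-terms c_i = x_i·y_{i+1} − x_{i+1}·y_i:
  6, 44, 27  ⇒  2A = 77, A = 38.5.
Then Σ (y_i + y_{i+1})·c_i = 385, so ȳ = 385 / (6·38.5) = 5/3.

5/3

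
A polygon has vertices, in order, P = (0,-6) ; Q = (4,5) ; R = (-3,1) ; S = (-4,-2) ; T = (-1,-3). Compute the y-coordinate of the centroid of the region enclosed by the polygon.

-8/69

Apply Gauss's area formula. First the cross-terms c_i = x_i·y_{i+1} − x_{i+1}·y_i:
  24, 19, 10, 10, 6  ⇒  2A = 69, A = 34.5.
Then Σ (y_i + y_{i+1})·c_i = -24, so ȳ = -24 / (6·34.5) = -8/69.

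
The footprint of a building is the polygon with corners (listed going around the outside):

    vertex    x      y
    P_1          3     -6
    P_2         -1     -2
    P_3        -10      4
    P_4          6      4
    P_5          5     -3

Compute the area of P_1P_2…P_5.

Cross-terms: -12, -24, -64, -38, -21  ⇒  Σ = -159
Area = |Σ|/2 = 79.5.

79.5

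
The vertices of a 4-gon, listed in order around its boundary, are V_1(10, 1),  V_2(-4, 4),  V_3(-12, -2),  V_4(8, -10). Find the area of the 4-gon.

172

Apply the shoelace formula: 2A = Σ (x_i·y_{i+1} − x_{i+1}·y_i), indices taken mod 4.
Σ = (44) + (56) + (136) + (108) = 344
Area = |Σ|/2 = 172.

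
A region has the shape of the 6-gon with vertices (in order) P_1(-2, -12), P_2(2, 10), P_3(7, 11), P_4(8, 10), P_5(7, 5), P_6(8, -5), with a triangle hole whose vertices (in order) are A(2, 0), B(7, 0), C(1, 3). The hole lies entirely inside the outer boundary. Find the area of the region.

129

Outer boundary:
P_1→P_2: (-2)(10) − (2)(-12) = 4
P_2→P_3: (2)(11) − (7)(10) = -48
P_3→P_4: (7)(10) − (8)(11) = -18
P_4→P_5: (8)(5) − (7)(10) = -30
P_5→P_6: (7)(-5) − (8)(5) = -75
P_6→P_1: (8)(-12) − (-2)(-5) = -106
Σ = -273
Area = |Σ|/2 = 136.5.
Hole:
Apply the shoelace formula: 2A = Σ (x_i·y_{i+1} − x_{i+1}·y_i), indices taken mod 3.
Cross-terms: 0, 21, -6  ⇒  Σ = 15
Area = |Σ|/2 = 7.5.
Net area = 136.5 − 7.5 = 129.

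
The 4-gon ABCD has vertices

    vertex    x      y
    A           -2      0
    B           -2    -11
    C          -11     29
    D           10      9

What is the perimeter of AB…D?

|AB| = √((0)² + (-11)²) = √121 = 11
|BC| = √((-9)² + (40)²) = √1681 = 41
|CD| = √((21)² + (-20)²) = √841 = 29
|DA| = √((-12)² + (-9)²) = √225 = 15
Perimeter = 11 + 41 + 29 + 15 = 96.

96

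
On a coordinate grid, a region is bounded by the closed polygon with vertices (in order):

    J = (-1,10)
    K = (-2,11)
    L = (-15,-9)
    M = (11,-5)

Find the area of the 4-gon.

Σ = (9) + (183) + (174) + (105) = 471
Area = |Σ|/2 = 235.5.

235.5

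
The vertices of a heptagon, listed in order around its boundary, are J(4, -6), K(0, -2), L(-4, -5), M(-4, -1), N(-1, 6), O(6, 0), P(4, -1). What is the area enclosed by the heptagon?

Apply the shoelace formula: 2A = Σ (x_i·y_{i+1} − x_{i+1}·y_i), indices taken mod 7.
J→K: (4)(-2) − (0)(-6) = -8
K→L: (0)(-5) − (-4)(-2) = -8
L→M: (-4)(-1) − (-4)(-5) = -16
M→N: (-4)(6) − (-1)(-1) = -25
N→O: (-1)(0) − (6)(6) = -36
O→P: (6)(-1) − (4)(0) = -6
P→J: (4)(-6) − (4)(-1) = -20
Σ = -119
Area = |Σ|/2 = 59.5.

59.5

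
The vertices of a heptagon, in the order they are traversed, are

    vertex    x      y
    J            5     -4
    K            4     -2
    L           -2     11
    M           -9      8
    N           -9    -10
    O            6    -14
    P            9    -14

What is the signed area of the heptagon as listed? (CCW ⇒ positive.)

Σ = (6) + (40) + (83) + (162) + (186) + (42) + (34) = 553
Signed area = Σ/2 = 276.5 (positive ⇒ counter-clockwise traversal).

276.5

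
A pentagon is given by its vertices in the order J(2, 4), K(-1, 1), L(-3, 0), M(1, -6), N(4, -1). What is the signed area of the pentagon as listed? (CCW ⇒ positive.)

Σ = (6) + (3) + (18) + (23) + (18) = 68
Signed area = Σ/2 = 34 (positive ⇒ counter-clockwise traversal).

34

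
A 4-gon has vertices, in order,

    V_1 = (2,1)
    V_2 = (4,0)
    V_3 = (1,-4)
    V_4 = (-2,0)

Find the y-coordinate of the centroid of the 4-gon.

-1

Apply Gauss's area formula. First the cross-terms c_i = x_i·y_{i+1} − x_{i+1}·y_i:
  -4, -16, -8, -2  ⇒  2A = -30, A = -15.
Then Σ (y_i + y_{i+1})·c_i = 90, so ȳ = 90 / (6·(-15)) = -1.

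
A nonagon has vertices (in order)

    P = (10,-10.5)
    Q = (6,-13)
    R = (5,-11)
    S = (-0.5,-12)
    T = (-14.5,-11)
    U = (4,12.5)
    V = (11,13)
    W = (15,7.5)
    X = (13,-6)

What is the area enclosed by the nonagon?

Cross-terms: -67, -1, -65.5, -168.5, -137.25, -85.5, -112.5, -187.5, -76.5  ⇒  Σ = -901.25
Area = |Σ|/2 = 450.625.

450.625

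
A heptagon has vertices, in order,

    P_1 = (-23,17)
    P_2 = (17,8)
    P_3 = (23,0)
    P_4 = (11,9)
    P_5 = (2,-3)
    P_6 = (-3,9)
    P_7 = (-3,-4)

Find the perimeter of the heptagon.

136

|P_1P_2| = √((40)² + (-9)²) = √1681 = 41
|P_2P_3| = √((6)² + (-8)²) = √100 = 10
|P_3P_4| = √((-12)² + (9)²) = √225 = 15
|P_4P_5| = √((-9)² + (-12)²) = √225 = 15
|P_5P_6| = √((-5)² + (12)²) = √169 = 13
|P_6P_7| = √((0)² + (-13)²) = √169 = 13
|P_7P_1| = √((-20)² + (21)²) = √841 = 29
Perimeter = 41 + 10 + 15 + 15 + 13 + 13 + 29 = 136.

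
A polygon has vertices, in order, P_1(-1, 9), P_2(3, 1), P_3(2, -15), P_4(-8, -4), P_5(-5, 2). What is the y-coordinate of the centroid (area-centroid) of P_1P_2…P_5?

-803/282

Apply the shoelace formula. First the cross-terms c_i = x_i·y_{i+1} − x_{i+1}·y_i:
  -28, -47, -128, -36, -43  ⇒  2A = -282, A = -141.
Then Σ (y_i + y_{i+1})·c_i = 2409, so ȳ = 2409 / (6·(-141)) = -803/282.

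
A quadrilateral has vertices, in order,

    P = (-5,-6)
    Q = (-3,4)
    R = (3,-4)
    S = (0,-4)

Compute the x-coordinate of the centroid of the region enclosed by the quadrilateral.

Apply the shoelace (surveyor's) formula. First the cross-terms c_i = x_i·y_{i+1} − x_{i+1}·y_i:
  -38, 0, -12, -20  ⇒  2A = -70, A = -35.
Then Σ (x_i + x_{i+1})·c_i = 368, so x̄ = 368 / (6·(-35)) = -184/105.

-184/105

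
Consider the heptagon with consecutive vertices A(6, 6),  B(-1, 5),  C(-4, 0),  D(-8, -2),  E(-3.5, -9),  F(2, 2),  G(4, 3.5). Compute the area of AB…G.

Apply the surveyor's formula: 2A = Σ (x_i·y_{i+1} − x_{i+1}·y_i), indices taken mod 7.
Σ = (36) + (20) + (8) + (65) + (11) + (-1) + (3) = 142
Area = |Σ|/2 = 71.

71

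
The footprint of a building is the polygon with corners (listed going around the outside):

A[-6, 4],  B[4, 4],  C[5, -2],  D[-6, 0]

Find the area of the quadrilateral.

52

Apply the surveyor's formula: 2A = Σ (x_i·y_{i+1} − x_{i+1}·y_i), indices taken mod 4.
A→B: (-6)(4) − (4)(4) = -40
B→C: (4)(-2) − (5)(4) = -28
C→D: (5)(0) − (-6)(-2) = -12
D→A: (-6)(4) − (-6)(0) = -24
Σ = -104
Area = |Σ|/2 = 52.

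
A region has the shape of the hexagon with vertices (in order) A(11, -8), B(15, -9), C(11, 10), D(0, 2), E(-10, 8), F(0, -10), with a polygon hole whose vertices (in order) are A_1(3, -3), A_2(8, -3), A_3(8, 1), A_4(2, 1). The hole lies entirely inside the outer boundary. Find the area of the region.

Outer boundary:
Σ = (21) + (249) + (22) + (20) + (100) + (110) = 522
Area = |Σ|/2 = 261.
Hole:
Apply the surveyor's formula: 2A = Σ (x_i·y_{i+1} − x_{i+1}·y_i), indices taken mod 4.
Σ = (15) + (32) + (6) + (-9) = 44
Area = |Σ|/2 = 22.
Net area = 261 − 22 = 239.

239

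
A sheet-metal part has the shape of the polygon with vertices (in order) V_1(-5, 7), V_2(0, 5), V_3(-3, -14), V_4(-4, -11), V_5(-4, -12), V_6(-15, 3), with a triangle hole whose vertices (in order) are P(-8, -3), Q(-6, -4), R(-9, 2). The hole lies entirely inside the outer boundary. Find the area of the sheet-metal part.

Outer boundary:
Apply the shoelace (surveyor's) formula: 2A = Σ (x_i·y_{i+1} − x_{i+1}·y_i), indices taken mod 6.
Cross-terms: -25, 15, -23, 4, -192, -90  ⇒  Σ = -311
Area = |Σ|/2 = 155.5.
Hole:
P→Q: (-8)(-4) − (-6)(-3) = 14
Q→R: (-6)(2) − (-9)(-4) = -48
R→P: (-9)(-3) − (-8)(2) = 43
Σ = 9
Area = |Σ|/2 = 4.5.
Net area = 155.5 − 4.5 = 151.

151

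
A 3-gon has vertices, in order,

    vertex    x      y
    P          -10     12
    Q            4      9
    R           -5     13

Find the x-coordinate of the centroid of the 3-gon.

-11/3

Apply the shoelace (surveyor's) formula. First the cross-terms c_i = x_i·y_{i+1} − x_{i+1}·y_i:
  -138, 97, 70  ⇒  2A = 29, A = 14.5.
Then Σ (x_i + x_{i+1})·c_i = -319, so x̄ = -319 / (6·14.5) = -11/3.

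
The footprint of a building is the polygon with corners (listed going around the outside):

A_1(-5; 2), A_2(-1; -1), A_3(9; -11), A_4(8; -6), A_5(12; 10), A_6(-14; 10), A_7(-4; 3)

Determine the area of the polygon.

Σ = (7) + (20) + (34) + (152) + (260) + (-2) + (7) = 478
Area = |Σ|/2 = 239.

239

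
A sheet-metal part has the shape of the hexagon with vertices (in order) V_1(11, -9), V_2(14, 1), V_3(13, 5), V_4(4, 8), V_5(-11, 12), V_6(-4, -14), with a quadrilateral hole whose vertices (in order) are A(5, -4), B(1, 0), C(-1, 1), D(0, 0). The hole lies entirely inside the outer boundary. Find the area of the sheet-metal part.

Outer boundary:
Cross-terms: 137, 57, 84, 136, 202, 190  ⇒  Σ = 806
Area = |Σ|/2 = 403.
Hole:
Apply the surveyor's formula: 2A = Σ (x_i·y_{i+1} − x_{i+1}·y_i), indices taken mod 4.
Σ = (4) + (1) + (0) + (0) = 5
Area = |Σ|/2 = 2.5.
Net area = 403 − 2.5 = 400.5.

400.5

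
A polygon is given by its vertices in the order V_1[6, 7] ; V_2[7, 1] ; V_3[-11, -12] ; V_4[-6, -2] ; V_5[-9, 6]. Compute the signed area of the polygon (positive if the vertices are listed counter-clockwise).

Apply the surveyor's formula: 2A = Σ (x_i·y_{i+1} − x_{i+1}·y_i), indices taken mod 5.
Cross-terms: -43, -73, -50, -54, -99  ⇒  Σ = -319
Signed area = Σ/2 = -159.5 (negative ⇒ clockwise traversal).

-159.5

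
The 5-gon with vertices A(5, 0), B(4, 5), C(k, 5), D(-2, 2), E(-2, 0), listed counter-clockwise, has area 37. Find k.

Write out the shoelace sum; only the two edges meeting at C involve k:
2·Area = [(4·5 − k·5) + (k·2 − (-2)·5)] + 29
       = -3·k + 59 = 74
⇒ k = -5.

-5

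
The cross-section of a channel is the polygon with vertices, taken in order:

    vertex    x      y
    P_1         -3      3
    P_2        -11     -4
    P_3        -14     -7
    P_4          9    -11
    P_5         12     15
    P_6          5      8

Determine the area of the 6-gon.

305

Cross-terms: 45, 21, 217, 267, 21, 39  ⇒  Σ = 610
Area = |Σ|/2 = 305.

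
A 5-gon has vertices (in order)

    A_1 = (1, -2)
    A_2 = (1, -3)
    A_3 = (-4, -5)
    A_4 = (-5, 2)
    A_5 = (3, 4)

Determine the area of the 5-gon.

43.5

Apply the shoelace (surveyor's) formula: 2A = Σ (x_i·y_{i+1} − x_{i+1}·y_i), indices taken mod 5.
Cross-terms: -1, -17, -33, -26, -10  ⇒  Σ = -87
Area = |Σ|/2 = 43.5.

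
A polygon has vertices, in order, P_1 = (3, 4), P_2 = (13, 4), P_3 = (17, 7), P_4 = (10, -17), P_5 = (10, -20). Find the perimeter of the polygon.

|P_1P_2| = √((10)² + (0)²) = √100 = 10
|P_2P_3| = √((4)² + (3)²) = √25 = 5
|P_3P_4| = √((-7)² + (-24)²) = √625 = 25
|P_4P_5| = √((0)² + (-3)²) = √9 = 3
|P_5P_1| = √((-7)² + (24)²) = √625 = 25
Perimeter = 10 + 5 + 25 + 3 + 25 = 68.

68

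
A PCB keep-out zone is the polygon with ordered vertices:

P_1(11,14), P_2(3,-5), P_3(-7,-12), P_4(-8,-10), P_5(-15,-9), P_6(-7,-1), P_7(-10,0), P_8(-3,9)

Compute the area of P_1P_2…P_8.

280.5

Cross-terms: -97, -71, -26, -78, -48, -10, -90, -141  ⇒  Σ = -561
Area = |Σ|/2 = 280.5.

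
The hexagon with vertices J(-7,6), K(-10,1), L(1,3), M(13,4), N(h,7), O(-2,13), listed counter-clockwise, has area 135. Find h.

11

Write out the shoelace sum; only the two edges meeting at N involve h:
2·Area = [(13·7 − h·4) + (h·13 − (-2)·7)] + 66
       = 9·h + 171 = 270
⇒ h = 11.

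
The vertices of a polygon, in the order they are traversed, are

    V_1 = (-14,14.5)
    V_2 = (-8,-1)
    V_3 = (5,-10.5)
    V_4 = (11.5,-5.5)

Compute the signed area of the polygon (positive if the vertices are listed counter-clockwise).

Apply the shoelace formula: 2A = Σ (x_i·y_{i+1} − x_{i+1}·y_i), indices taken mod 4.
V_1→V_2: (-14)(-1) − (-8)(14.5) = 130
V_2→V_3: (-8)(-10.5) − (5)(-1) = 89
V_3→V_4: (5)(-5.5) − (11.5)(-10.5) = 93.25
V_4→V_1: (11.5)(14.5) − (-14)(-5.5) = 89.75
Σ = 402
Signed area = Σ/2 = 201 (positive ⇒ counter-clockwise traversal).

201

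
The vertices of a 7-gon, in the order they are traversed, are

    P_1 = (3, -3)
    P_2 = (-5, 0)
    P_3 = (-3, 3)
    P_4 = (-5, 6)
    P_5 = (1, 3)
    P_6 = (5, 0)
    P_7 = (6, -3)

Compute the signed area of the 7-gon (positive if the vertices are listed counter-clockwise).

Apply the shoelace (surveyor's) formula: 2A = Σ (x_i·y_{i+1} − x_{i+1}·y_i), indices taken mod 7.
Σ = (-15) + (-15) + (-3) + (-21) + (-15) + (-15) + (-9) = -93
Signed area = Σ/2 = -46.5 (negative ⇒ clockwise traversal).

-46.5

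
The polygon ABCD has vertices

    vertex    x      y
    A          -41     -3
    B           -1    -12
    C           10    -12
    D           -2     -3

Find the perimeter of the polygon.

106

|AB| = √((40)² + (-9)²) = √1681 = 41
|BC| = √((11)² + (0)²) = √121 = 11
|CD| = √((-12)² + (9)²) = √225 = 15
|DA| = √((-39)² + (0)²) = √1521 = 39
Perimeter = 41 + 11 + 15 + 39 = 106.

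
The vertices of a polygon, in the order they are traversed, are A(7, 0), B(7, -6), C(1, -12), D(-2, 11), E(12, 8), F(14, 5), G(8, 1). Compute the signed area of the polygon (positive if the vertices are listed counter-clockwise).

A→B: (7)(-6) − (7)(0) = -42
B→C: (7)(-12) − (1)(-6) = -78
C→D: (1)(11) − (-2)(-12) = -13
D→E: (-2)(8) − (12)(11) = -148
E→F: (12)(5) − (14)(8) = -52
F→G: (14)(1) − (8)(5) = -26
G→A: (8)(0) − (7)(1) = -7
Σ = -366
Signed area = Σ/2 = -183 (negative ⇒ clockwise traversal).

-183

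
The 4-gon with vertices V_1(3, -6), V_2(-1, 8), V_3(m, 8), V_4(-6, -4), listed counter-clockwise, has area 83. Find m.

Write out the shoelace sum; only the two edges meeting at V_3 involve m:
2·Area = [((-1)·8 − m·8) + (m·(-4) − (-6)·8)] + 66
       = -12·m + 106 = 166
⇒ m = -5.

-5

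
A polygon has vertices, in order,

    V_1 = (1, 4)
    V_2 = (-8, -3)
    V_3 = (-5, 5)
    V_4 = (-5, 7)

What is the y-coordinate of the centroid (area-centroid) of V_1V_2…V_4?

166/63

Apply the shoelace formula. First the cross-terms c_i = x_i·y_{i+1} − x_{i+1}·y_i:
  29, -55, -10, -27  ⇒  2A = -63, A = -31.5.
Then Σ (y_i + y_{i+1})·c_i = -498, so ȳ = -498 / (6·(-31.5)) = 166/63.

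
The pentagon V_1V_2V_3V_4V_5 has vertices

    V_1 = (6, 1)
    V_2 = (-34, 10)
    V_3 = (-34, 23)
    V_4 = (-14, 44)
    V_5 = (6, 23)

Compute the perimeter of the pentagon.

|V_1V_2| = √((-40)² + (9)²) = √1681 = 41
|V_2V_3| = √((0)² + (13)²) = √169 = 13
|V_3V_4| = √((20)² + (21)²) = √841 = 29
|V_4V_5| = √((20)² + (-21)²) = √841 = 29
|V_5V_1| = √((0)² + (-22)²) = √484 = 22
Perimeter = 41 + 13 + 29 + 29 + 22 = 134.

134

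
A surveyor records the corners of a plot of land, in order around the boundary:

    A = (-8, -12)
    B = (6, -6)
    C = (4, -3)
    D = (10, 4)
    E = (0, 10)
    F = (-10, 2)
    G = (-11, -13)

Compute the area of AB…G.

276

Σ = (120) + (6) + (46) + (100) + (100) + (152) + (28) = 552
Area = |Σ|/2 = 276.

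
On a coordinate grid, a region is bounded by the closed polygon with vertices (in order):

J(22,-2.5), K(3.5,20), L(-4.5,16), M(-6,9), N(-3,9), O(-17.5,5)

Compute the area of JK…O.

Apply Gauss's area formula: 2A = Σ (x_i·y_{i+1} − x_{i+1}·y_i), indices taken mod 6.
Cross-terms: 448.75, 146, 55.5, -27, 142.5, -66.25  ⇒  Σ = 699.5
Area = |Σ|/2 = 349.75.

349.75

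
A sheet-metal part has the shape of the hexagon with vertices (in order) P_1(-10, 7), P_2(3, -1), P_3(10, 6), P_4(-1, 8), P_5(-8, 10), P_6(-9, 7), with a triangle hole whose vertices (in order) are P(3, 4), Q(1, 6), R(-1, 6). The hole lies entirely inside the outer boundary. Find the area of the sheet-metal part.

97

Outer boundary:
Apply the surveyor's formula: 2A = Σ (x_i·y_{i+1} − x_{i+1}·y_i), indices taken mod 6.
P_1→P_2: (-10)(-1) − (3)(7) = -11
P_2→P_3: (3)(6) − (10)(-1) = 28
P_3→P_4: (10)(8) − (-1)(6) = 86
P_4→P_5: (-1)(10) − (-8)(8) = 54
P_5→P_6: (-8)(7) − (-9)(10) = 34
P_6→P_1: (-9)(7) − (-10)(7) = 7
Σ = 198
Area = |Σ|/2 = 99.
Hole:
Apply the surveyor's formula: 2A = Σ (x_i·y_{i+1} − x_{i+1}·y_i), indices taken mod 3.
P→Q: (3)(6) − (1)(4) = 14
Q→R: (1)(6) − (-1)(6) = 12
R→P: (-1)(4) − (3)(6) = -22
Σ = 4
Area = |Σ|/2 = 2.
Net area = 99 − 2 = 97.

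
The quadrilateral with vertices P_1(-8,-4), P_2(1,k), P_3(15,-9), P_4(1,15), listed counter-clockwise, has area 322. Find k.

Write out the shoelace sum; only the two edges meeting at P_2 involve k:
2·Area = [((-8)·k − 1·(-4)) + (1·(-9) − 15·k)] + 350
       = -23·k + 345 = 644
⇒ k = -13.

-13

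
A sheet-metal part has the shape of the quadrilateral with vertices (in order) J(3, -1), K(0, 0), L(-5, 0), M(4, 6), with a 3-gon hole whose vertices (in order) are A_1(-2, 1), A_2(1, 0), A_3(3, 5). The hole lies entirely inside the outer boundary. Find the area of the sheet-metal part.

Outer boundary:
Σ = (0) + (0) + (-30) + (-22) = -52
Area = |Σ|/2 = 26.
Hole:
Σ = (-1) + (5) + (13) = 17
Area = |Σ|/2 = 8.5.
Net area = 26 − 8.5 = 17.5.

17.5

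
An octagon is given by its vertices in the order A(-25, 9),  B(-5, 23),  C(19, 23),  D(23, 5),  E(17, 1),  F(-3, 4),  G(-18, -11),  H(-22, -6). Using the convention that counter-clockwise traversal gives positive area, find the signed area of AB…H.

-942

Apply the shoelace (surveyor's) formula: 2A = Σ (x_i·y_{i+1} − x_{i+1}·y_i), indices taken mod 8.
Σ = (-530) + (-552) + (-434) + (-62) + (71) + (105) + (-134) + (-348) = -1884
Signed area = Σ/2 = -942 (negative ⇒ clockwise traversal).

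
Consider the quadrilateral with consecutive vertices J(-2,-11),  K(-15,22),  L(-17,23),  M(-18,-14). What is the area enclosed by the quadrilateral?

321

Apply Gauss's area formula: 2A = Σ (x_i·y_{i+1} − x_{i+1}·y_i), indices taken mod 4.
J→K: (-2)(22) − (-15)(-11) = -209
K→L: (-15)(23) − (-17)(22) = 29
L→M: (-17)(-14) − (-18)(23) = 652
M→J: (-18)(-11) − (-2)(-14) = 170
Σ = 642
Area = |Σ|/2 = 321.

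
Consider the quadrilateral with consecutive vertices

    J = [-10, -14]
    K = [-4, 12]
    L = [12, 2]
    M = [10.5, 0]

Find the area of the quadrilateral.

248

Apply Gauss's area formula: 2A = Σ (x_i·y_{i+1} − x_{i+1}·y_i), indices taken mod 4.
Σ = (-176) + (-152) + (-21) + (-147) = -496
Area = |Σ|/2 = 248.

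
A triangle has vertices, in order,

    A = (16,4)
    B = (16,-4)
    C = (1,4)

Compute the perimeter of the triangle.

|AB| = √((0)² + (-8)²) = √64 = 8
|BC| = √((-15)² + (8)²) = √289 = 17
|CA| = √((15)² + (0)²) = √225 = 15
Perimeter = 8 + 17 + 15 = 40.

40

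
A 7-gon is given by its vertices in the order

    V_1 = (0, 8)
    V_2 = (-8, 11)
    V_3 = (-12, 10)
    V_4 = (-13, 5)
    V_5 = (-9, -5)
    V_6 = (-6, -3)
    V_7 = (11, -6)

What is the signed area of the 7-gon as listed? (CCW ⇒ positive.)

Σ = (64) + (52) + (70) + (110) + (-3) + (69) + (88) = 450
Signed area = Σ/2 = 225 (positive ⇒ counter-clockwise traversal).

225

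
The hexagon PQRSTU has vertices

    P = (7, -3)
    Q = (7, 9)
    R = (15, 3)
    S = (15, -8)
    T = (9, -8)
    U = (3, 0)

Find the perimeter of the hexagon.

|PQ| = √((0)² + (12)²) = √144 = 12
|QR| = √((8)² + (-6)²) = √100 = 10
|RS| = √((0)² + (-11)²) = √121 = 11
|ST| = √((-6)² + (0)²) = √36 = 6
|TU| = √((-6)² + (8)²) = √100 = 10
|UP| = √((4)² + (-3)²) = √25 = 5
Perimeter = 12 + 10 + 11 + 6 + 10 + 5 = 54.

54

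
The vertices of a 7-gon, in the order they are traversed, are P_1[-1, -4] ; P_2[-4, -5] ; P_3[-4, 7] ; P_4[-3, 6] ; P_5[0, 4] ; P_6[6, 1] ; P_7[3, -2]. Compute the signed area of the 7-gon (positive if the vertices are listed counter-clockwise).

Σ = (-11) + (-48) + (-3) + (-12) + (-24) + (-15) + (-14) = -127
Signed area = Σ/2 = -63.5 (negative ⇒ clockwise traversal).

-63.5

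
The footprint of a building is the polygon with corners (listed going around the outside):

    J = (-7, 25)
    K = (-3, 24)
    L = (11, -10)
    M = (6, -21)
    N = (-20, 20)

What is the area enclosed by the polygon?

579

Apply the surveyor's formula: 2A = Σ (x_i·y_{i+1} − x_{i+1}·y_i), indices taken mod 5.
Σ = (-93) + (-234) + (-171) + (-300) + (-360) = -1158
Area = |Σ|/2 = 579.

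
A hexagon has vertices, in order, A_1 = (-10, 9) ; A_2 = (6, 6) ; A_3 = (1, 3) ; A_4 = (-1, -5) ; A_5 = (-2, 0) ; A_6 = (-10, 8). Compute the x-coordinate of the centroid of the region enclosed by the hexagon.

Apply the shoelace (surveyor's) formula. First the cross-terms c_i = x_i·y_{i+1} − x_{i+1}·y_i:
  -114, 12, -2, -10, -16, -10  ⇒  2A = -140, A = -70.
Then Σ (x_i + x_{i+1})·c_i = 962, so x̄ = 962 / (6·(-70)) = -481/210.

-481/210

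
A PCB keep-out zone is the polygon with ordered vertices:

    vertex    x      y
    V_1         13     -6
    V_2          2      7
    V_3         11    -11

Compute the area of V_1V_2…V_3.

Apply the shoelace formula: 2A = Σ (x_i·y_{i+1} − x_{i+1}·y_i), indices taken mod 3.
Σ = (103) + (-99) + (77) = 81
Area = |Σ|/2 = 40.5.

40.5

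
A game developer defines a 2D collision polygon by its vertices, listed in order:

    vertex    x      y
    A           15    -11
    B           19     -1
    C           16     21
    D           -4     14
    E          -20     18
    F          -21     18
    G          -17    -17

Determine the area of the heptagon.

1124

Apply the shoelace (surveyor's) formula: 2A = Σ (x_i·y_{i+1} − x_{i+1}·y_i), indices taken mod 7.
Σ = (194) + (415) + (308) + (208) + (18) + (663) + (442) = 2248
Area = |Σ|/2 = 1124.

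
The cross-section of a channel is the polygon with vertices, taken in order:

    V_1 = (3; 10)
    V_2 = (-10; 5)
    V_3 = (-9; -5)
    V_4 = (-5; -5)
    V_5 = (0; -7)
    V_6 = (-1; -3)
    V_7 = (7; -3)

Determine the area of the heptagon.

180.5

Apply the surveyor's formula: 2A = Σ (x_i·y_{i+1} − x_{i+1}·y_i), indices taken mod 7.
Σ = (115) + (95) + (20) + (35) + (-7) + (24) + (79) = 361
Area = |Σ|/2 = 180.5.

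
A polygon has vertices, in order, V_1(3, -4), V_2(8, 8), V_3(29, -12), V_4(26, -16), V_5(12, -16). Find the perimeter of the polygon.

|V_1V_2| = √((5)² + (12)²) = √169 = 13
|V_2V_3| = √((21)² + (-20)²) = √841 = 29
|V_3V_4| = √((-3)² + (-4)²) = √25 = 5
|V_4V_5| = √((-14)² + (0)²) = √196 = 14
|V_5V_1| = √((-9)² + (12)²) = √225 = 15
Perimeter = 13 + 29 + 5 + 14 + 15 = 76.

76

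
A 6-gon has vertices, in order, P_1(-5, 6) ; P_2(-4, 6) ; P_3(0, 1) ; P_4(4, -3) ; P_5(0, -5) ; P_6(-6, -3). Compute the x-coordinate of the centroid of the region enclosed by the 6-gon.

Apply the shoelace formula. First the cross-terms c_i = x_i·y_{i+1} − x_{i+1}·y_i:
  -6, -4, -4, -20, -30, -51  ⇒  2A = -115, A = -57.5.
Then Σ (x_i + x_{i+1})·c_i = 715, so x̄ = 715 / (6·(-57.5)) = -143/69.

-143/69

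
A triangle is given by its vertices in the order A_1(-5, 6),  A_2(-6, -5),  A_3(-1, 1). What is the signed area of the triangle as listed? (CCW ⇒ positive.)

Cross-terms: 61, -11, -1  ⇒  Σ = 49
Signed area = Σ/2 = 24.5 (positive ⇒ counter-clockwise traversal).

24.5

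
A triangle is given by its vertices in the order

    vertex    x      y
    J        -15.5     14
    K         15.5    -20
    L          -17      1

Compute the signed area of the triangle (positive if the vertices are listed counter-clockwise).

Σ = (93) + (-324.5) + (-222.5) = -454
Signed area = Σ/2 = -227 (negative ⇒ clockwise traversal).

-227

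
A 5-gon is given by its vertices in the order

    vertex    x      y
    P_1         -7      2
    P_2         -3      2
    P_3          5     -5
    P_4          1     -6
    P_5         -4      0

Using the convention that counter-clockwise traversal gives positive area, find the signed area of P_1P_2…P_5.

P_1→P_2: (-7)(2) − (-3)(2) = -8
P_2→P_3: (-3)(-5) − (5)(2) = 5
P_3→P_4: (5)(-6) − (1)(-5) = -25
P_4→P_5: (1)(0) − (-4)(-6) = -24
P_5→P_1: (-4)(2) − (-7)(0) = -8
Σ = -60
Signed area = Σ/2 = -30 (negative ⇒ clockwise traversal).

-30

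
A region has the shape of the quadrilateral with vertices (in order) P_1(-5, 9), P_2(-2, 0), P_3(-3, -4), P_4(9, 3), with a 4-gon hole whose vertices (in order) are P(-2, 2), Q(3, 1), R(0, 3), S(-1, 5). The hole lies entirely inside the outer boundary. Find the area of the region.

68.5

Outer boundary:
Apply the shoelace formula: 2A = Σ (x_i·y_{i+1} − x_{i+1}·y_i), indices taken mod 4.
Cross-terms: 18, 8, 27, 96  ⇒  Σ = 149
Area = |Σ|/2 = 74.5.
Hole:
Apply the surveyor's formula: 2A = Σ (x_i·y_{i+1} − x_{i+1}·y_i), indices taken mod 4.
Σ = (-8) + (9) + (3) + (8) = 12
Area = |Σ|/2 = 6.
Net area = 74.5 − 6 = 68.5.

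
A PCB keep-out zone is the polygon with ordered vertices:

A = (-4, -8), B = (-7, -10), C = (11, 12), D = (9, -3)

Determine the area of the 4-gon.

Apply Gauss's area formula: 2A = Σ (x_i·y_{i+1} − x_{i+1}·y_i), indices taken mod 4.
Σ = (-16) + (26) + (-141) + (-84) = -215
Area = |Σ|/2 = 107.5.

107.5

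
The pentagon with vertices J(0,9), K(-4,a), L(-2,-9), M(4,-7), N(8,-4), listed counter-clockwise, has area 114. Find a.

The doubled signed area Σ (x_i y_{i+1} − x_{i+1} y_i) is linear in a.
With a=0 it equals 234; the coefficient of a is 2 (from the two edges through K).
So 2·a + 234 = 2·114 = 228 ⇒ a = -3.

-3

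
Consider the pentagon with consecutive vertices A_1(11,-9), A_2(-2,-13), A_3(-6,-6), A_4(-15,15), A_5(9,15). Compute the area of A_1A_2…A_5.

506.5

Apply the shoelace formula: 2A = Σ (x_i·y_{i+1} − x_{i+1}·y_i), indices taken mod 5.
Cross-terms: -161, -66, -180, -360, -246  ⇒  Σ = -1013
Area = |Σ|/2 = 506.5.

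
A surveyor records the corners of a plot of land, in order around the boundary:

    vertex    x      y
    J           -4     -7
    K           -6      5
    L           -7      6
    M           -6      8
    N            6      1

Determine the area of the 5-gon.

J→K: (-4)(5) − (-6)(-7) = -62
K→L: (-6)(6) − (-7)(5) = -1
L→M: (-7)(8) − (-6)(6) = -20
M→N: (-6)(1) − (6)(8) = -54
N→J: (6)(-7) − (-4)(1) = -38
Σ = -175
Area = |Σ|/2 = 87.5.

87.5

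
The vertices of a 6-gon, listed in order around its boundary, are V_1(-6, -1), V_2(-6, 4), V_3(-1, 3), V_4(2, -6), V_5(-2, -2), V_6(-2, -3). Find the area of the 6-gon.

37

Σ = (-30) + (-14) + (0) + (-16) + (2) + (-16) = -74
Area = |Σ|/2 = 37.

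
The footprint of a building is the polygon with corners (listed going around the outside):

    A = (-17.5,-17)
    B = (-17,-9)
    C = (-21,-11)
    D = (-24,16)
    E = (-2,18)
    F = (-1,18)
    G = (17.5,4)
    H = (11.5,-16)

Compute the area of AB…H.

Apply Gauss's area formula: 2A = Σ (x_i·y_{i+1} − x_{i+1}·y_i), indices taken mod 8.
Σ = (-131.5) + (-2) + (-600) + (-400) + (-18) + (-319) + (-326) + (-475.5) = -2272
Area = |Σ|/2 = 1136.

1136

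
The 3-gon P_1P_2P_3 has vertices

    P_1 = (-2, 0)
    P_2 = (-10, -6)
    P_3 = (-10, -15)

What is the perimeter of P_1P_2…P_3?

|P_1P_2| = √((-8)² + (-6)²) = √100 = 10
|P_2P_3| = √((0)² + (-9)²) = √81 = 9
|P_3P_1| = √((8)² + (15)²) = √289 = 17
Perimeter = 10 + 9 + 17 = 36.

36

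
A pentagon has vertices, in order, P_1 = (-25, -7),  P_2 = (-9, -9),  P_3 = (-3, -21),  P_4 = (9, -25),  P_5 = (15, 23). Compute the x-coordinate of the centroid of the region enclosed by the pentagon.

Apply the shoelace (surveyor's) formula. First the cross-terms c_i = x_i·y_{i+1} − x_{i+1}·y_i:
  162, 162, 264, 582, 470  ⇒  2A = 1640, A = 820.
Then Σ (x_i + x_{i+1})·c_i = 3400, so x̄ = 3400 / (6·820) = 85/123.

85/123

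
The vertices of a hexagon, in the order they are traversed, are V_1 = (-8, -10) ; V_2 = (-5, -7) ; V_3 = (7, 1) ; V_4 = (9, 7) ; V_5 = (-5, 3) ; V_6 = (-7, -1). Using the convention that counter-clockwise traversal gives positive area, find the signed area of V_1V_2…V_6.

120

Σ = (6) + (44) + (40) + (62) + (26) + (62) = 240
Signed area = Σ/2 = 120 (positive ⇒ counter-clockwise traversal).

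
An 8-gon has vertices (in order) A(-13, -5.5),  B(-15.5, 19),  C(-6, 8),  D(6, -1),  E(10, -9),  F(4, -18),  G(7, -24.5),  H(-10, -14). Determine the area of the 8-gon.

Apply the shoelace formula: 2A = Σ (x_i·y_{i+1} − x_{i+1}·y_i), indices taken mod 8.
Σ = (-332.25) + (-10) + (-42) + (-44) + (-144) + (28) + (-343) + (-127) = -1014.25
Area = |Σ|/2 = 507.125.

507.125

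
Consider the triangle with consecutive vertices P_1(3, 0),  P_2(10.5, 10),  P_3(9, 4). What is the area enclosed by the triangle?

15

P_1→P_2: (3)(10) − (10.5)(0) = 30
P_2→P_3: (10.5)(4) − (9)(10) = -48
P_3→P_1: (9)(0) − (3)(4) = -12
Σ = -30
Area = |Σ|/2 = 15.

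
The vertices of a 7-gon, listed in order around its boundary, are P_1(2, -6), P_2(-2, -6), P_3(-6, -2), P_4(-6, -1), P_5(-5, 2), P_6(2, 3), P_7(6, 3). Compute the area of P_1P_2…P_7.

76

Apply Gauss's area formula: 2A = Σ (x_i·y_{i+1} − x_{i+1}·y_i), indices taken mod 7.
Σ = (-24) + (-32) + (-6) + (-17) + (-19) + (-12) + (-42) = -152
Area = |Σ|/2 = 76.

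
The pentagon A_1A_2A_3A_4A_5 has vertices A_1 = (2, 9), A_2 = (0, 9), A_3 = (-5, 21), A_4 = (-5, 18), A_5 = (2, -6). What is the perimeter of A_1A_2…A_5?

|A_1A_2| = √((-2)² + (0)²) = √4 = 2
|A_2A_3| = √((-5)² + (12)²) = √169 = 13
|A_3A_4| = √((0)² + (-3)²) = √9 = 3
|A_4A_5| = √((7)² + (-24)²) = √625 = 25
|A_5A_1| = √((0)² + (15)²) = √225 = 15
Perimeter = 2 + 13 + 3 + 25 + 15 = 58.

58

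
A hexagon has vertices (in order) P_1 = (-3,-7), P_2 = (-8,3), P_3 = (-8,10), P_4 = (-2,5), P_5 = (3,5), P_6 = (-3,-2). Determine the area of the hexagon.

Apply the surveyor's formula: 2A = Σ (x_i·y_{i+1} − x_{i+1}·y_i), indices taken mod 6.
Cross-terms: -65, -56, -20, -25, 9, 15  ⇒  Σ = -142
Area = |Σ|/2 = 71.

71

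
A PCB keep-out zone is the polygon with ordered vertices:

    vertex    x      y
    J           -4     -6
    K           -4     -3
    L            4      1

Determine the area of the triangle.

12

Apply the shoelace formula: 2A = Σ (x_i·y_{i+1} − x_{i+1}·y_i), indices taken mod 3.
Σ = (-12) + (8) + (-20) = -24
Area = |Σ|/2 = 12.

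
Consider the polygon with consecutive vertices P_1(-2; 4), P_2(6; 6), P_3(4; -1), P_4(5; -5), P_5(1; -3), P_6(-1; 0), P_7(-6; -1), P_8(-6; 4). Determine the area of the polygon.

69.5

Cross-terms: -36, -30, -15, -10, -3, 1, -30, -16  ⇒  Σ = -139
Area = |Σ|/2 = 69.5.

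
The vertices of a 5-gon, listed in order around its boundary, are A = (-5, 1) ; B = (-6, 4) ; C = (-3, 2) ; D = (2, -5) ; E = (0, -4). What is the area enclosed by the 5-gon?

15.5

Apply Gauss's area formula: 2A = Σ (x_i·y_{i+1} − x_{i+1}·y_i), indices taken mod 5.
Cross-terms: -14, 0, 11, -8, -20  ⇒  Σ = -31
Area = |Σ|/2 = 15.5.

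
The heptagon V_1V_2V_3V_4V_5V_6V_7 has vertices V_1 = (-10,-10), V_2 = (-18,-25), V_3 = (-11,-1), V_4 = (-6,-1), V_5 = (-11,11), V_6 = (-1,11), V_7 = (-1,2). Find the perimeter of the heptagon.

94

|V_1V_2| = √((-8)² + (-15)²) = √289 = 17
|V_2V_3| = √((7)² + (24)²) = √625 = 25
|V_3V_4| = √((5)² + (0)²) = √25 = 5
|V_4V_5| = √((-5)² + (12)²) = √169 = 13
|V_5V_6| = √((10)² + (0)²) = √100 = 10
|V_6V_7| = √((0)² + (-9)²) = √81 = 9
|V_7V_1| = √((-9)² + (-12)²) = √225 = 15
Perimeter = 17 + 25 + 5 + 13 + 10 + 9 + 15 = 94.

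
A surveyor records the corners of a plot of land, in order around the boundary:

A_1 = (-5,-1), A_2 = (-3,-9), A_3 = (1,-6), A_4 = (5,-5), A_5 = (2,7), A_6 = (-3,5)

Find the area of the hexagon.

99

Apply the shoelace (surveyor's) formula: 2A = Σ (x_i·y_{i+1} − x_{i+1}·y_i), indices taken mod 6.
A_1→A_2: (-5)(-9) − (-3)(-1) = 42
A_2→A_3: (-3)(-6) − (1)(-9) = 27
A_3→A_4: (1)(-5) − (5)(-6) = 25
A_4→A_5: (5)(7) − (2)(-5) = 45
A_5→A_6: (2)(5) − (-3)(7) = 31
A_6→A_1: (-3)(-1) − (-5)(5) = 28
Σ = 198
Area = |Σ|/2 = 99.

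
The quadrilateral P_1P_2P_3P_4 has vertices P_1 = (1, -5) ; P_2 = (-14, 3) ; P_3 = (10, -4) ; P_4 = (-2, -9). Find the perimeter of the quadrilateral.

|P_1P_2| = √((-15)² + (8)²) = √289 = 17
|P_2P_3| = √((24)² + (-7)²) = √625 = 25
|P_3P_4| = √((-12)² + (-5)²) = √169 = 13
|P_4P_1| = √((3)² + (4)²) = √25 = 5
Perimeter = 17 + 25 + 13 + 5 = 60.

60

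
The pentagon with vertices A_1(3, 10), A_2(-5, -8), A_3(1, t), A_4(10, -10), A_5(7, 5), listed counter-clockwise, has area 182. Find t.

-11

Write out the shoelace sum; only the two edges meeting at A_3 involve t:
2·Area = [((-5)·t − 1·(-8)) + (1·(-10) − 10·t)] + 201
       = -15·t + 199 = 364
⇒ t = -11.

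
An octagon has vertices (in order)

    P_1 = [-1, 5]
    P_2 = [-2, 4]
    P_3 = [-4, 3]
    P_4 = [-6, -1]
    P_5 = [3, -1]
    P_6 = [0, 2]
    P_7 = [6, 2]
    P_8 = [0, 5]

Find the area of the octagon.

38

Apply the shoelace (surveyor's) formula: 2A = Σ (x_i·y_{i+1} − x_{i+1}·y_i), indices taken mod 8.
Cross-terms: 6, 10, 22, 9, 6, -12, 30, 5  ⇒  Σ = 76
Area = |Σ|/2 = 38.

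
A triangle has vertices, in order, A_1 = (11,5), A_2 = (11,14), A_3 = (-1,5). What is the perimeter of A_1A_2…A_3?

36

|A_1A_2| = √((0)² + (9)²) = √81 = 9
|A_2A_3| = √((-12)² + (-9)²) = √225 = 15
|A_3A_1| = √((12)² + (0)²) = √144 = 12
Perimeter = 9 + 15 + 12 = 36.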